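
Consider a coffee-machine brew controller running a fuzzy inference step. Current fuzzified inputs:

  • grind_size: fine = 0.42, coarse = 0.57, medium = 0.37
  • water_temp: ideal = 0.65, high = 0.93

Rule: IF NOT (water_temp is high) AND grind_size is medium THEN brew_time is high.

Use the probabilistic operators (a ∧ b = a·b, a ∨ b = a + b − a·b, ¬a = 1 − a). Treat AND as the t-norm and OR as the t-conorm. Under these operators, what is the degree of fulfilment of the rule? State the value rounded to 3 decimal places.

0.026

firing strength: ¬high=1−0.93=0.07, medium=0.37; AND[a·b] → w = 0.0259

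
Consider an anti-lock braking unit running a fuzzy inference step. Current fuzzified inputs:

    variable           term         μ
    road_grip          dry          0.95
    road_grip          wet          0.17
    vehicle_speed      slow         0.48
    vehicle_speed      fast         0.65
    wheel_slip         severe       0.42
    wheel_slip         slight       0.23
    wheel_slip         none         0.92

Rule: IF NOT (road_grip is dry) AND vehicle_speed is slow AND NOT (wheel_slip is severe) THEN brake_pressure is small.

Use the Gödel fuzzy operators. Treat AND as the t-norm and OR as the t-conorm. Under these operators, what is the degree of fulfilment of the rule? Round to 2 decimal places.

0.05

firing strength: ¬dry=1−0.95=0.05, slow=0.48, ¬severe=1−0.42=0.58; AND[min(a, b)] → w = 0.05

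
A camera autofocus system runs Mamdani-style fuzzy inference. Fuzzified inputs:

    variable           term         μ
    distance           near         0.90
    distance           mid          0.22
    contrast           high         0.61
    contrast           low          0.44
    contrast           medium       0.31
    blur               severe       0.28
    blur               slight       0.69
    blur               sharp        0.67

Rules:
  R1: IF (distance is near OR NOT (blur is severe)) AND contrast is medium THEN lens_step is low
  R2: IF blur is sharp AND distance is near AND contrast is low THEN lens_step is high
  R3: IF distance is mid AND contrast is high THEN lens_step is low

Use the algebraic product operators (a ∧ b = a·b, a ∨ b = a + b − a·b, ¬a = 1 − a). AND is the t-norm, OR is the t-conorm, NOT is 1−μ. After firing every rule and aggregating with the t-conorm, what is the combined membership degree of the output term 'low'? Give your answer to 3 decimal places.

0.395

R1: (near=0.90 OR ¬severe=1−0.28=0.72) = 0.9720; AND[a·b] with medium=0.31 → w = 0.3013
R2: sharp=0.67, near=0.90, low=0.44; AND[a·b] → w = 0.2653
R3: mid=0.22, high=0.61; AND[a·b] → w = 0.1342
Rules with consequent 'low': {R1, R3} → strengths 0.3013, 0.1342
Aggregate via t-conorm [a + b − a·b]: 0.3951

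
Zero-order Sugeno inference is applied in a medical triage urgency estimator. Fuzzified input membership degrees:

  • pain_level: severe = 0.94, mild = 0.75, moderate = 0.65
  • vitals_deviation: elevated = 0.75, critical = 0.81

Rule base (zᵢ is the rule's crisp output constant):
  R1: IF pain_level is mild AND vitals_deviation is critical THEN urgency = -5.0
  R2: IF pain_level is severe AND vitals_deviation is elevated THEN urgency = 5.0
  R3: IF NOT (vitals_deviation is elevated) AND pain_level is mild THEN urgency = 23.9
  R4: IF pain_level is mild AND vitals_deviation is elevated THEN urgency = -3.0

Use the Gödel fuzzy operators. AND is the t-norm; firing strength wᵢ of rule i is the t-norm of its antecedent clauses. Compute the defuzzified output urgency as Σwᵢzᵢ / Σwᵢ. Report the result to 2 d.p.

1.49

R1 (z=-5.0): mild=0.75, critical=0.81; AND[min(a, b)] → w = 0.75
R2 (z=5.0): severe=0.94, elevated=0.75; AND[min(a, b)] → w = 0.75
R3 (z=23.9): ¬elevated=1−0.75=0.25, mild=0.75; AND[min(a, b)] → w = 0.25
R4 (z=-3.0): mild=0.75, elevated=0.75; AND[min(a, b)] → w = 0.75
Weighted average = (0.75·-5.0 + 0.75·5.0 + 0.25·23.9 + 0.75·-3.0) / (0.75 + 0.75 + 0.25 + 0.75)
  = 3.7250 / 2.5000 = 1.49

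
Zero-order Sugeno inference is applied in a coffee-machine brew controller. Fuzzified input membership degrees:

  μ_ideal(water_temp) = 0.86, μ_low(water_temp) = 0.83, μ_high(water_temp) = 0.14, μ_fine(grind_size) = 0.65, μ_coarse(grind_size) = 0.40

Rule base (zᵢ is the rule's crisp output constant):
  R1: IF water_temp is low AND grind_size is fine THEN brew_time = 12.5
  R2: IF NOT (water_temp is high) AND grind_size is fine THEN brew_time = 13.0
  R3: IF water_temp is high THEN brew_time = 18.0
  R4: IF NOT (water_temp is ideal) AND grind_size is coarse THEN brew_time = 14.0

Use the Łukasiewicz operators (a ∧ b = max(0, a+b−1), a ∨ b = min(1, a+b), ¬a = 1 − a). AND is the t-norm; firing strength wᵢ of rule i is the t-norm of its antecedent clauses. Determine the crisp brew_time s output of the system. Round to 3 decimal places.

R1 (z=12.5): low=0.83, fine=0.65; AND[max(0, a+b−1)] → w = 0.48
R2 (z=13.0): ¬high=1−0.14=0.86, fine=0.65; AND[max(0, a+b−1)] → w = 0.51
R3 (z=18.0): high=0.14 → w = 0.14
R4 (z=14.0): ¬ideal=1−0.86=0.14, coarse=0.40; AND[max(0, a+b−1)] → w = 0.00
Weighted average = (0.48·12.5 + 0.51·13.0 + 0.14·18.0 + 0.00·14.0) / (0.48 + 0.51 + 0.14 + 0.00)
  = 15.1500 / 1.1300 = 13.407

13.407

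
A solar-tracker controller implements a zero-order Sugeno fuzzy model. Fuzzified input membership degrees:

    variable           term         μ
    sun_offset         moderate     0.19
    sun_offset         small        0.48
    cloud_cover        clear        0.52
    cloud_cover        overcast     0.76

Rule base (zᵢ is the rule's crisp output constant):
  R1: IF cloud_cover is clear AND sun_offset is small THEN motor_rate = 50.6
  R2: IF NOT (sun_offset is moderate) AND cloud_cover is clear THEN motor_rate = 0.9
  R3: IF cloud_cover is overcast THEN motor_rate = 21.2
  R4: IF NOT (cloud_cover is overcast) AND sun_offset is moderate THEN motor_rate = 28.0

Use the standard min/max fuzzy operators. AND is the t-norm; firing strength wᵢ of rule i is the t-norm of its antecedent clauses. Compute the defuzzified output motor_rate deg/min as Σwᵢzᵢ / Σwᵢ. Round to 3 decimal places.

23.686

R1 (z=50.6): clear=0.52, small=0.48; AND[min(a, b)] → w = 0.48
R2 (z=0.9): ¬moderate=1−0.19=0.81, clear=0.52; AND[min(a, b)] → w = 0.52
R3 (z=21.2): overcast=0.76 → w = 0.76
R4 (z=28.0): ¬overcast=1−0.76=0.24, moderate=0.19; AND[min(a, b)] → w = 0.19
Weighted average = (0.48·50.6 + 0.52·0.9 + 0.76·21.2 + 0.19·28.0) / (0.48 + 0.52 + 0.76 + 0.19)
  = 46.1880 / 1.9500 = 23.686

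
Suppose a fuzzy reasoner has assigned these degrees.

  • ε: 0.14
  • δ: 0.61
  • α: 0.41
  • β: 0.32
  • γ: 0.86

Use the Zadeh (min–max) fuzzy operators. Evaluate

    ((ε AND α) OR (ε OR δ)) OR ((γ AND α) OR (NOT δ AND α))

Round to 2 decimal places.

ε AND α = min(a, b) on (0.14, 0.41) = 0.14
ε OR δ = max(a, b) on (0.14, 0.61) = 0.61
(ε AND α) OR (ε OR δ) = max(a, b) on (0.14, 0.61) = 0.61
γ AND α = min(a, b) on (0.86, 0.41) = 0.41
NOT δ = 1 − 0.61 = 0.39
NOT δ AND α = min(a, b) on (0.39, 0.41) = 0.39
(γ AND α) OR (NOT δ AND α) = max(a, b) on (0.41, 0.39) = 0.41
((ε AND α) OR (ε OR δ)) OR ((γ AND α) OR (NOT δ AND α)) = max(a, b) on (0.61, 0.41) = 0.61

0.61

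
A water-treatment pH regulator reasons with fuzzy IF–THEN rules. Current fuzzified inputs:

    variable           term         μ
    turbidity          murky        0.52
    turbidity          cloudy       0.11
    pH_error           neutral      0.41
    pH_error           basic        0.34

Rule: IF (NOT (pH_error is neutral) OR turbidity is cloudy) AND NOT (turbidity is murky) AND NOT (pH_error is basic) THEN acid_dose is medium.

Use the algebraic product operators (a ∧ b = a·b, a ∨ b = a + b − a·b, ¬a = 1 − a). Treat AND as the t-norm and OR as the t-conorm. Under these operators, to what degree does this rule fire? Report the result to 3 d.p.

firing strength: (¬neutral=1−0.41=0.59 OR cloudy=0.11) = 0.6351; AND[a·b] with ¬murky=1−0.52=0.48, ¬basic=1−0.34=0.66 → w = 0.2012

0.201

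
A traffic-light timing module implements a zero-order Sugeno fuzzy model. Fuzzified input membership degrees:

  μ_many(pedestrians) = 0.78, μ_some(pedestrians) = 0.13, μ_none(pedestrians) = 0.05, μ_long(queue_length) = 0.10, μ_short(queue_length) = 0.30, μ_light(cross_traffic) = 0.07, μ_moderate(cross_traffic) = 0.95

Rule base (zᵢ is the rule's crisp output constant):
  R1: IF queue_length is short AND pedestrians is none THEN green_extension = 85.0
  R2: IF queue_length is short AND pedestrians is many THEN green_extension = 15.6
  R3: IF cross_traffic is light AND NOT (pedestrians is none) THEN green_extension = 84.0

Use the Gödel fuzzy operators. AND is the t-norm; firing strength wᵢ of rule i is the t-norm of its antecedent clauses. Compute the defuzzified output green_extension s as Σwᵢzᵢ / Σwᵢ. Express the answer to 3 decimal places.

R1 (z=85.0): short=0.30, none=0.05; AND[min(a, b)] → w = 0.05
R2 (z=15.6): short=0.30, many=0.78; AND[min(a, b)] → w = 0.30
R3 (z=84.0): light=0.07, ¬none=1−0.05=0.95; AND[min(a, b)] → w = 0.07
Weighted average = (0.05·85.0 + 0.30·15.6 + 0.07·84.0) / (0.05 + 0.30 + 0.07)
  = 14.8100 / 0.4200 = 35.262

35.262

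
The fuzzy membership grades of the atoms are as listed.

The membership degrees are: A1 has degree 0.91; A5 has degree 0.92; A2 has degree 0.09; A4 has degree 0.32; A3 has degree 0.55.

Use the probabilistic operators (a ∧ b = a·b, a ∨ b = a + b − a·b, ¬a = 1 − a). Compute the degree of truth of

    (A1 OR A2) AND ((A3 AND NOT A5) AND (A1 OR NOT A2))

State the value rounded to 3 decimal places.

0.040

A1 OR A2 = a + b − a·b on (0.9100, 0.0900) = 0.9181
NOT A5 = 1 − 0.9200 = 0.0800
A3 AND NOT A5 = a·b on (0.5500, 0.0800) = 0.0440
NOT A2 = 1 − 0.0900 = 0.9100
A1 OR NOT A2 = a + b − a·b on (0.9100, 0.9100) = 0.9919
(A3 AND NOT A5) AND (A1 OR NOT A2) = a·b on (0.0440, 0.9919) = 0.0436
(A1 OR A2) AND ((A3 AND NOT A5) AND (A1 OR NOT A2)) = a·b on (0.9181, 0.0436) = 0.0401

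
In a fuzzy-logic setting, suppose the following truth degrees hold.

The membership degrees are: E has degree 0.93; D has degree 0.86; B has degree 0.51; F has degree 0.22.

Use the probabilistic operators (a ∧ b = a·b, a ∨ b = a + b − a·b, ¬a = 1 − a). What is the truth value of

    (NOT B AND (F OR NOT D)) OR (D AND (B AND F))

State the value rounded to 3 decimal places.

0.242

NOT B = 1 − 0.5100 = 0.4900
NOT D = 1 − 0.8600 = 0.1400
F OR NOT D = a + b − a·b on (0.2200, 0.1400) = 0.3292
NOT B AND (F OR NOT D) = a·b on (0.4900, 0.3292) = 0.1613
B AND F = a·b on (0.5100, 0.2200) = 0.1122
D AND (B AND F) = a·b on (0.8600, 0.1122) = 0.0965
(NOT B AND (F OR NOT D)) OR (D AND (B AND F)) = a + b − a·b on (0.1613, 0.0965) = 0.2422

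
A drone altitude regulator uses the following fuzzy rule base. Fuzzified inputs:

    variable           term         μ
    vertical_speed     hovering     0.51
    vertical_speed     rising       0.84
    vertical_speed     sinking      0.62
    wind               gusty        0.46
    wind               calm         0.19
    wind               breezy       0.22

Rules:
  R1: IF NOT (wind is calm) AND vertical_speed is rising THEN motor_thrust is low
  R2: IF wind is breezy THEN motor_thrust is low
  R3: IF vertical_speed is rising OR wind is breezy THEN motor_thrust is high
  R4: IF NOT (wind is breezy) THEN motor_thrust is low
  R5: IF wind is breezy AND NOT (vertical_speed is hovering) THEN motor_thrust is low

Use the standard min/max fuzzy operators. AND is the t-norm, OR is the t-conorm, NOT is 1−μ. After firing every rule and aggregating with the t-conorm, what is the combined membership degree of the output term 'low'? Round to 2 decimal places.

0.81

R1: ¬calm=1−0.19=0.81, rising=0.84; AND[min(a, b)] → w = 0.81
R2: breezy=0.22 → w = 0.22
R3: rising=0.84, breezy=0.22; OR[max(a, b)] → w = 0.84
R4: ¬breezy=1−0.22=0.78 → w = 0.78
R5: breezy=0.22, ¬hovering=1−0.51=0.49; AND[min(a, b)] → w = 0.22
Rules with consequent 'low': {R1, R2, R4, R5} → strengths 0.81, 0.22, 0.78, 0.22
Aggregate via t-conorm [max(a, b)]: 0.81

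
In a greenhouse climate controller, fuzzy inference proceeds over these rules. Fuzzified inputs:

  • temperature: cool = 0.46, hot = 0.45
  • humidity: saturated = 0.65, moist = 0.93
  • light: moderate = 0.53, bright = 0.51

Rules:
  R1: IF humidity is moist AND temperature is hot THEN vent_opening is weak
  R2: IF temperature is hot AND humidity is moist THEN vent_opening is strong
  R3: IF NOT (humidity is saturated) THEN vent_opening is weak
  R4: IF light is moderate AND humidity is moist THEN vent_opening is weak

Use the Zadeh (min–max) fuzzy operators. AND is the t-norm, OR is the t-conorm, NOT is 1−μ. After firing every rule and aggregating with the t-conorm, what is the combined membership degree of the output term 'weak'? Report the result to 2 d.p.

R1: moist=0.93, hot=0.45; AND[min(a, b)] → w = 0.45
R2: hot=0.45, moist=0.93; AND[min(a, b)] → w = 0.45
R3: ¬saturated=1−0.65=0.35 → w = 0.35
R4: moderate=0.53, moist=0.93; AND[min(a, b)] → w = 0.53
Rules with consequent 'weak': {R1, R3, R4} → strengths 0.45, 0.35, 0.53
Aggregate via t-conorm [max(a, b)]: 0.53

0.53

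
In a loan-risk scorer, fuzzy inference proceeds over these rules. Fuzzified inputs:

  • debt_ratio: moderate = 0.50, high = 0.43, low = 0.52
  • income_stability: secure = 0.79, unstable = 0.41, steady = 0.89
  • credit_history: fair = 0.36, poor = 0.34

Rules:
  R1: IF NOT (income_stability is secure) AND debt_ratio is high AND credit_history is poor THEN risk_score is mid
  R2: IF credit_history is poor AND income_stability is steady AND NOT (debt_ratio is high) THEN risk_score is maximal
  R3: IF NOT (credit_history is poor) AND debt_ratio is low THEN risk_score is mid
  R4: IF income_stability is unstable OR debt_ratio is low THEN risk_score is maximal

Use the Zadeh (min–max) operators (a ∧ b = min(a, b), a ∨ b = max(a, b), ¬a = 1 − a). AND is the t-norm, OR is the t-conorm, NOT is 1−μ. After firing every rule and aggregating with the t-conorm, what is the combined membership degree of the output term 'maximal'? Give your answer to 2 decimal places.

R1: ¬secure=1−0.79=0.21, high=0.43, poor=0.34; AND[min(a, b)] → w = 0.21
R2: poor=0.34, steady=0.89, ¬high=1−0.43=0.57; AND[min(a, b)] → w = 0.34
R3: ¬poor=1−0.34=0.66, low=0.52; AND[min(a, b)] → w = 0.52
R4: unstable=0.41, low=0.52; OR[max(a, b)] → w = 0.52
Rules with consequent 'maximal': {R2, R4} → strengths 0.34, 0.52
Aggregate via t-conorm [max(a, b)]: 0.52

0.52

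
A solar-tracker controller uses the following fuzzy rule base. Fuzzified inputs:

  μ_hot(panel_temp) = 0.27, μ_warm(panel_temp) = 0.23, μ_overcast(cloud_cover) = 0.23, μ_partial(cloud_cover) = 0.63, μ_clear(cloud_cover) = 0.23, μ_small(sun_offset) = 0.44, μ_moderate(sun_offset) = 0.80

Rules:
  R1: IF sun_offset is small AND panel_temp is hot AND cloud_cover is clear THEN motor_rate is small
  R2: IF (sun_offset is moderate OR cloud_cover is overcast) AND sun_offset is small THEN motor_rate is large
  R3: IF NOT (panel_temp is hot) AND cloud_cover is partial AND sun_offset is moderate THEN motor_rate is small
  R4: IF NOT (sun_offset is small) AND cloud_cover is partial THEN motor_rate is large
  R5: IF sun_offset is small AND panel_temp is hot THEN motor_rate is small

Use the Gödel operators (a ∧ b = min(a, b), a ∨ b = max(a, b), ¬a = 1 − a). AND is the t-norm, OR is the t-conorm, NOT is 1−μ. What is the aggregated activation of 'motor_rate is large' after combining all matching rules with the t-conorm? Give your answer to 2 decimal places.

0.56

R1: small=0.44, hot=0.27, clear=0.23; AND[min(a, b)] → w = 0.23
R2: (moderate=0.80 OR overcast=0.23) = 0.80; AND[min(a, b)] with small=0.44 → w = 0.44
R3: ¬hot=1−0.27=0.73, partial=0.63, moderate=0.80; AND[min(a, b)] → w = 0.63
R4: ¬small=1−0.44=0.56, partial=0.63; AND[min(a, b)] → w = 0.56
R5: small=0.44, hot=0.27; AND[min(a, b)] → w = 0.27
Rules with consequent 'large': {R2, R4} → strengths 0.44, 0.56
Aggregate via t-conorm [max(a, b)]: 0.56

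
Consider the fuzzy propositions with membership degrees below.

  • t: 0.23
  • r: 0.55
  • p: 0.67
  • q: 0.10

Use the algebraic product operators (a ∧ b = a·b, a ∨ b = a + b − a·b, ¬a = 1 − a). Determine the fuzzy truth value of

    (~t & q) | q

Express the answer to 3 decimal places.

0.169

~t = 1 − 0.2300 = 0.7700
~t & q = a·b on (0.7700, 0.1000) = 0.0770
(~t & q) | q = a + b − a·b on (0.0770, 0.1000) = 0.1693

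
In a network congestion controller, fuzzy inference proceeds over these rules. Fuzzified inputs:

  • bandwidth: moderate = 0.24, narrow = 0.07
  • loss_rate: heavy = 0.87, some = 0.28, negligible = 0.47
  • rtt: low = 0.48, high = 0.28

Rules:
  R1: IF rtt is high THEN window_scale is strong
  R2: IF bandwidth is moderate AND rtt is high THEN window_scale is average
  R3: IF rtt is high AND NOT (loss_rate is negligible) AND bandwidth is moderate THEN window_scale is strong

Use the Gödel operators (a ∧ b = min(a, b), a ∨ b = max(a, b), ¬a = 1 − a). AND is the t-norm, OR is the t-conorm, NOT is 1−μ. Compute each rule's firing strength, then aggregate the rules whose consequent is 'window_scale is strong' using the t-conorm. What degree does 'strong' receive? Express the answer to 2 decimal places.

R1: high=0.28 → w = 0.28
R2: moderate=0.24, high=0.28; AND[min(a, b)] → w = 0.24
R3: high=0.28, ¬negligible=1−0.47=0.53, moderate=0.24; AND[min(a, b)] → w = 0.24
Rules with consequent 'strong': {R1, R3} → strengths 0.28, 0.24
Aggregate via t-conorm [max(a, b)]: 0.28

0.28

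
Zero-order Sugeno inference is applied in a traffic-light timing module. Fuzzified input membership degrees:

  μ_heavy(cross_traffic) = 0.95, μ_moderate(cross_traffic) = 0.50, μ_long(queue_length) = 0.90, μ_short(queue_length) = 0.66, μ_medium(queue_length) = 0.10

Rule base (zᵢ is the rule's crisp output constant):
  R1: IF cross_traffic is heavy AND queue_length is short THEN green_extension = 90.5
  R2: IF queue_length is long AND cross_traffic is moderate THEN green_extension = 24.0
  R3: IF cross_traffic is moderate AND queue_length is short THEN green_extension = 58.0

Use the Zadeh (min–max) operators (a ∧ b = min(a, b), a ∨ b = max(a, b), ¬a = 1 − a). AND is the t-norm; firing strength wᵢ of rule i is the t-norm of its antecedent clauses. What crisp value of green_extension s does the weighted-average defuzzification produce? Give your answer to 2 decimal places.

60.68

R1 (z=90.5): heavy=0.95, short=0.66; AND[min(a, b)] → w = 0.66
R2 (z=24.0): long=0.90, moderate=0.50; AND[min(a, b)] → w = 0.50
R3 (z=58.0): moderate=0.50, short=0.66; AND[min(a, b)] → w = 0.50
Weighted average = (0.66·90.5 + 0.50·24.0 + 0.50·58.0) / (0.66 + 0.50 + 0.50)
  = 100.7300 / 1.6600 = 60.68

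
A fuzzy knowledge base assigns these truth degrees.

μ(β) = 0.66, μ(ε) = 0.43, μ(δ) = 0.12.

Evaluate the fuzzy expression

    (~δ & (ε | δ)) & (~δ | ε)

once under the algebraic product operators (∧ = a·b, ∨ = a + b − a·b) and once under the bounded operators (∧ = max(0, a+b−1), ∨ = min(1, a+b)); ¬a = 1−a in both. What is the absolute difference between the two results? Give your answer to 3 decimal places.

Under algebraic product:
  ~δ = 1 − 0.1200 = 0.8800
  ε | δ = a + b − a·b on (0.4300, 0.1200) = 0.4984
  ~δ & (ε | δ) = a·b on (0.8800, 0.4984) = 0.4386
  ~δ = 1 − 0.1200 = 0.8800
  ~δ | ε = a + b − a·b on (0.8800, 0.4300) = 0.9316
  (~δ & (ε | δ)) & (~δ | ε) = a·b on (0.4386, 0.9316) = 0.4086
  → value = 0.4086
Under bounded:
  ~δ = 1 − 0.12 = 0.88
  ε | δ = min(1, a+b) on (0.43, 0.12) = 0.55
  ~δ & (ε | δ) = max(0, a+b−1) on (0.88, 0.55) = 0.43
  ~δ = 1 − 0.12 = 0.88
  ~δ | ε = min(1, a+b) on (0.88, 0.43) = 1.00
  (~δ & (ε | δ)) & (~δ | ε) = max(0, a+b−1) on (0.43, 1.00) = 0.43
  → value = 0.4300
|0.4086 − 0.4300| = 0.021

0.021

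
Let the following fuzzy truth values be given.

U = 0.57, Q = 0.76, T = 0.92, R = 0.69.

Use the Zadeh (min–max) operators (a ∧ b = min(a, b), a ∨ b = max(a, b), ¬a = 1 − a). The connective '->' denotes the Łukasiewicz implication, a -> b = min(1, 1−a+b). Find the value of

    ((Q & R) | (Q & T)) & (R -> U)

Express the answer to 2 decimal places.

0.76

Q & R = min(a, b) on (0.76, 0.69) = 0.69
Q & T = min(a, b) on (0.76, 0.92) = 0.76
(Q & R) | (Q & T) = max(a, b) on (0.69, 0.76) = 0.76
R -> U  [Łukasiewicz: min(1, 1−a+b)] with a=0.69, b=0.57 → 0.88
((Q & R) | (Q & T)) & (R -> U) = min(a, b) on (0.76, 0.88) = 0.76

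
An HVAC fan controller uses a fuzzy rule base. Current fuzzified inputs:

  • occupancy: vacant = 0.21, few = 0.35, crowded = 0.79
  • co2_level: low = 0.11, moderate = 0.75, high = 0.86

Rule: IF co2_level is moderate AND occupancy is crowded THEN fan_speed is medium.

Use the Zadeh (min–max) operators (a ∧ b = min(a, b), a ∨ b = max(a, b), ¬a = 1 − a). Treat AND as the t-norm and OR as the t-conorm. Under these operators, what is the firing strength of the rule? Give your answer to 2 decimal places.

0.75

firing strength: moderate=0.75, crowded=0.79; AND[min(a, b)] → w = 0.75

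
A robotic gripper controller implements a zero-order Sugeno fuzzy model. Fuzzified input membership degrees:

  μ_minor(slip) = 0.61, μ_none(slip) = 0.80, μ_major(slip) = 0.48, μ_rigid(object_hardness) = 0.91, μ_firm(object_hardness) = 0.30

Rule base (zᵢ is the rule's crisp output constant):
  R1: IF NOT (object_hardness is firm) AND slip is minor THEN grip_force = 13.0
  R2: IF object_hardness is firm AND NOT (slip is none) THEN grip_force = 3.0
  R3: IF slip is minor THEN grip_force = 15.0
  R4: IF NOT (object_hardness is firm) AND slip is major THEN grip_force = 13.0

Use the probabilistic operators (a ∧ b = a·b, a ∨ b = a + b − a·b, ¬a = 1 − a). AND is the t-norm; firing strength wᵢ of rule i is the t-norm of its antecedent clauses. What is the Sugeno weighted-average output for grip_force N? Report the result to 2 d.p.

R1 (z=13.0): ¬firm=1−0.30=0.70, minor=0.61; AND[a·b] → w = 0.4270
R2 (z=3.0): firm=0.30, ¬none=1−0.80=0.20; AND[a·b] → w = 0.0600
R3 (z=15.0): minor=0.61 → w = 0.6100
R4 (z=13.0): ¬firm=1−0.30=0.70, major=0.48; AND[a·b] → w = 0.3360
Weighted average = (0.4270·13.0 + 0.0600·3.0 + 0.6100·15.0 + 0.3360·13.0) / (0.4270 + 0.0600 + 0.6100 + 0.3360)
  = 19.2490 / 1.4330 = 13.43

13.43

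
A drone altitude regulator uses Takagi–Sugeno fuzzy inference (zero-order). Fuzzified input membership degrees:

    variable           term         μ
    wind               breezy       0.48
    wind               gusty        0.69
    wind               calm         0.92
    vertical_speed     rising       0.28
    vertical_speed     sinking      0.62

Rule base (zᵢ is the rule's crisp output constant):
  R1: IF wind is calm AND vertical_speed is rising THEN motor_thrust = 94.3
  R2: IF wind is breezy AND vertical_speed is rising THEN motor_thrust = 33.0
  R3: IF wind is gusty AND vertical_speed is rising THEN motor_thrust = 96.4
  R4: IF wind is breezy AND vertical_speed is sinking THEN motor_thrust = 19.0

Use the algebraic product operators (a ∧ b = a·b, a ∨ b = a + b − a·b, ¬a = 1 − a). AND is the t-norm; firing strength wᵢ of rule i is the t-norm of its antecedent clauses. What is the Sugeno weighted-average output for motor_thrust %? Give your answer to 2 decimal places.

60.04

R1 (z=94.3): calm=0.92, rising=0.28; AND[a·b] → w = 0.2576
R2 (z=33.0): breezy=0.48, rising=0.28; AND[a·b] → w = 0.1344
R3 (z=96.4): gusty=0.69, rising=0.28; AND[a·b] → w = 0.1932
R4 (z=19.0): breezy=0.48, sinking=0.62; AND[a·b] → w = 0.2976
Weighted average = (0.2576·94.3 + 0.1344·33.0 + 0.1932·96.4 + 0.2976·19.0) / (0.2576 + 0.1344 + 0.1932 + 0.2976)
  = 53.0058 / 0.8828 = 60.04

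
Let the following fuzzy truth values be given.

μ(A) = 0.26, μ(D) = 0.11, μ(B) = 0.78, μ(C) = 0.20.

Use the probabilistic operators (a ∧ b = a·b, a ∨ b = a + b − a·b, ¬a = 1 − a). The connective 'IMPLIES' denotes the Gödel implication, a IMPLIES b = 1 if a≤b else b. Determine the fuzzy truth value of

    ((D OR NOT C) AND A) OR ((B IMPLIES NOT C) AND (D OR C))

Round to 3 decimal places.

NOT C = 1 − 0.2000 = 0.8000
D OR NOT C = a + b − a·b on (0.1100, 0.8000) = 0.8220
(D OR NOT C) AND A = a·b on (0.8220, 0.2600) = 0.2137
NOT C = 1 − 0.2000 = 0.8000
B IMPLIES NOT C  [Gödel: 1 if a≤b else b] with a=0.7800, b=0.8000 → 1.0000
D OR C = a + b − a·b on (0.1100, 0.2000) = 0.2880
(B IMPLIES NOT C) AND (D OR C) = a·b on (1.0000, 0.2880) = 0.2880
((D OR NOT C) AND A) OR ((B IMPLIES NOT C) AND (D OR C)) = a + b − a·b on (0.2137, 0.2880) = 0.4402

0.440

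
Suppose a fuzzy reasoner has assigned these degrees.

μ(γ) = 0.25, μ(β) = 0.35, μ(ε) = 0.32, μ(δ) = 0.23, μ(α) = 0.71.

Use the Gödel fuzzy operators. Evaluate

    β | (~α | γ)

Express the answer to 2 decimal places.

~α = 1 − 0.71 = 0.29
~α | γ = max(a, b) on (0.29, 0.25) = 0.29
β | (~α | γ) = max(a, b) on (0.35, 0.29) = 0.35

0.35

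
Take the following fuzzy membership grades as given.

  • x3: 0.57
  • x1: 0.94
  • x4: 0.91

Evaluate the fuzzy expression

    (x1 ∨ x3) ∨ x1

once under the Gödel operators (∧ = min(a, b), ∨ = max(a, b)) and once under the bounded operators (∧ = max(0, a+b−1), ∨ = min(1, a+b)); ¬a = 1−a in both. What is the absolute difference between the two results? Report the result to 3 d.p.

Under Gödel:
  x1 ∨ x3 = max(a, b) on (0.94, 0.57) = 0.94
  (x1 ∨ x3) ∨ x1 = max(a, b) on (0.94, 0.94) = 0.94
  → value = 0.9400
Under bounded:
  x1 ∨ x3 = min(1, a+b) on (0.94, 0.57) = 1.00
  (x1 ∨ x3) ∨ x1 = min(1, a+b) on (1.00, 0.94) = 1.00
  → value = 1.0000
|0.9400 − 1.0000| = 0.060

0.060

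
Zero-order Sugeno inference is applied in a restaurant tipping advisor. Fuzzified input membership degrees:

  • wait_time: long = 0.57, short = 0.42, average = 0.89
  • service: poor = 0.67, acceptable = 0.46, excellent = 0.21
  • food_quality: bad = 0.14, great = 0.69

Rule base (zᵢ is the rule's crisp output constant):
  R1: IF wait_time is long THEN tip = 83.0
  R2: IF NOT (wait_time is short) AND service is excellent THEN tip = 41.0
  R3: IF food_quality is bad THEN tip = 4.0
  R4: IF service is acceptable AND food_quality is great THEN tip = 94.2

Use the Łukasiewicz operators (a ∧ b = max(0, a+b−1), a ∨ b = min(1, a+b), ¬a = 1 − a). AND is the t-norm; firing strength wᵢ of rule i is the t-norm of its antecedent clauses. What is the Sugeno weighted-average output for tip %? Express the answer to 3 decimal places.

72.093

R1 (z=83.0): long=0.57 → w = 0.57
R2 (z=41.0): ¬short=1−0.42=0.58, excellent=0.21; AND[max(0, a+b−1)] → w = 0.00
R3 (z=4.0): bad=0.14 → w = 0.14
R4 (z=94.2): acceptable=0.46, great=0.69; AND[max(0, a+b−1)] → w = 0.15
Weighted average = (0.57·83.0 + 0.00·41.0 + 0.14·4.0 + 0.15·94.2) / (0.57 + 0.00 + 0.14 + 0.15)
  = 62.0000 / 0.8600 = 72.093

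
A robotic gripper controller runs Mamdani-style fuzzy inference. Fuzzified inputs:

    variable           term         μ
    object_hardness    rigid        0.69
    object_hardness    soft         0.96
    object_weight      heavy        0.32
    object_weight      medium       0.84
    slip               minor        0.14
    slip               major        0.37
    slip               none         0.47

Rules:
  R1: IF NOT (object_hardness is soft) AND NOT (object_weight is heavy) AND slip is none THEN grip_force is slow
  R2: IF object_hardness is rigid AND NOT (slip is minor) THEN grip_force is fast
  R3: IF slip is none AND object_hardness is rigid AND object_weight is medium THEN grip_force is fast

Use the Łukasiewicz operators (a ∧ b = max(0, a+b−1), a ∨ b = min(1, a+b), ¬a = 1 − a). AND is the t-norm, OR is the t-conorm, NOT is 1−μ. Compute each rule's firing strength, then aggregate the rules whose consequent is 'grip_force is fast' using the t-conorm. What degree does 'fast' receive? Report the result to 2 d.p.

0.55

R1: ¬soft=1−0.96=0.04, ¬heavy=1−0.32=0.68, none=0.47; AND[max(0, a+b−1)] → w = 0.00
R2: rigid=0.69, ¬minor=1−0.14=0.86; AND[max(0, a+b−1)] → w = 0.55
R3: none=0.47, rigid=0.69, medium=0.84; AND[max(0, a+b−1)] → w = 0.00
Rules with consequent 'fast': {R2, R3} → strengths 0.55, 0.00
Aggregate via t-conorm [min(1, a+b)]: 0.55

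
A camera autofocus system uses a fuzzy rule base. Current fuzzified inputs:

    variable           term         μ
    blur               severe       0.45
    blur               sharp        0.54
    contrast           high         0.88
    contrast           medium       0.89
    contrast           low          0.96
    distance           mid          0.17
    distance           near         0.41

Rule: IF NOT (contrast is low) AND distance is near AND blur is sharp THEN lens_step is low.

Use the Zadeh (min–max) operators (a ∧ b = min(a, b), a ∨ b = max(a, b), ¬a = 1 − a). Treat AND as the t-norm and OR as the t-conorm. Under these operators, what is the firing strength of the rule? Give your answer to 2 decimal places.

firing strength: ¬low=1−0.96=0.04, near=0.41, sharp=0.54; AND[min(a, b)] → w = 0.04

0.04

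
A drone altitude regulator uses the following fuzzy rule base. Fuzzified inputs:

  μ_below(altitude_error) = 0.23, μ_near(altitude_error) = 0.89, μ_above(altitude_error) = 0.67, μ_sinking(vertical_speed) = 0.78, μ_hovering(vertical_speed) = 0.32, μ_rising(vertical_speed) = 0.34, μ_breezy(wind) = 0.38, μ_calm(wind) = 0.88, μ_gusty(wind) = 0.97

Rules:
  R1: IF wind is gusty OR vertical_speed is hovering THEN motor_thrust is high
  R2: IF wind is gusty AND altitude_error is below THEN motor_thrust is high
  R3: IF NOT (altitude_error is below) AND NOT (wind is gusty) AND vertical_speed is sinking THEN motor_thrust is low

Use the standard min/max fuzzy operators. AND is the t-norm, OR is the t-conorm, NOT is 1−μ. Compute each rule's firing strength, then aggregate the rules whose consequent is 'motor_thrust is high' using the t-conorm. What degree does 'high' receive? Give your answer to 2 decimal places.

0.97

R1: gusty=0.97, hovering=0.32; OR[max(a, b)] → w = 0.97
R2: gusty=0.97, below=0.23; AND[min(a, b)] → w = 0.23
R3: ¬below=1−0.23=0.77, ¬gusty=1−0.97=0.03, sinking=0.78; AND[min(a, b)] → w = 0.03
Rules with consequent 'high': {R1, R2} → strengths 0.97, 0.23
Aggregate via t-conorm [max(a, b)]: 0.97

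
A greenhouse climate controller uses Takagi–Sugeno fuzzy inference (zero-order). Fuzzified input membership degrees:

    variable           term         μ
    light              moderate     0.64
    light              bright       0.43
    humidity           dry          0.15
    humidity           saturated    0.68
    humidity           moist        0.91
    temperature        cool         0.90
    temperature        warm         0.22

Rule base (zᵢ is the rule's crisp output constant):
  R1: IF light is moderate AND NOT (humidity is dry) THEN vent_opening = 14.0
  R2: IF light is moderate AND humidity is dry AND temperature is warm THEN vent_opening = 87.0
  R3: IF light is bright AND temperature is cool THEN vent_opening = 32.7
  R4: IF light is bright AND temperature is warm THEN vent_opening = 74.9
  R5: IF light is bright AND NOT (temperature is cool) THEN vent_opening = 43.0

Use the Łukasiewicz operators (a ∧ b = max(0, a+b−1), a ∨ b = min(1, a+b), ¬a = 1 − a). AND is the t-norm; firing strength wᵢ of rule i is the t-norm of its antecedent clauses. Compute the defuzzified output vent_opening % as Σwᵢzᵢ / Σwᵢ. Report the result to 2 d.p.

21.53

R1 (z=14.0): moderate=0.64, ¬dry=1−0.15=0.85; AND[max(0, a+b−1)] → w = 0.49
R2 (z=87.0): moderate=0.64, dry=0.15, warm=0.22; AND[max(0, a+b−1)] → w = 0.00
R3 (z=32.7): bright=0.43, cool=0.90; AND[max(0, a+b−1)] → w = 0.33
R4 (z=74.9): bright=0.43, warm=0.22; AND[max(0, a+b−1)] → w = 0.00
R5 (z=43.0): bright=0.43, ¬cool=1−0.90=0.10; AND[max(0, a+b−1)] → w = 0.00
Weighted average = (0.49·14.0 + 0.00·87.0 + 0.33·32.7 + 0.00·74.9 + 0.00·43.0) / (0.49 + 0.00 + 0.33 + 0.00 + 0.00)
  = 17.6510 / 0.8200 = 21.53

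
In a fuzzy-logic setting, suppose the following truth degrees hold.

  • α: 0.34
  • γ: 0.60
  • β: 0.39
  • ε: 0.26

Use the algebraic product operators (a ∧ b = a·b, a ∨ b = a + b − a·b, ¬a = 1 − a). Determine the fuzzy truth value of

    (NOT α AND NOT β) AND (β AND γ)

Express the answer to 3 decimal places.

NOT α = 1 − 0.3400 = 0.6600
NOT β = 1 − 0.3900 = 0.6100
NOT α AND NOT β = a·b on (0.6600, 0.6100) = 0.4026
β AND γ = a·b on (0.3900, 0.6000) = 0.2340
(NOT α AND NOT β) AND (β AND γ) = a·b on (0.4026, 0.2340) = 0.0942

0.094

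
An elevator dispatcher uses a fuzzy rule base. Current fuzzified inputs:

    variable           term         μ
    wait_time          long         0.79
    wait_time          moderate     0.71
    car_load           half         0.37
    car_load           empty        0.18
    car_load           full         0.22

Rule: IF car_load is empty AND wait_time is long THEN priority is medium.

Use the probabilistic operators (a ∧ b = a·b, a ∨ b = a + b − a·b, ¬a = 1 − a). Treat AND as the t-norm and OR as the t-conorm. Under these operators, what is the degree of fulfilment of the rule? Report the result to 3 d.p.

firing strength: empty=0.18, long=0.79; AND[a·b] → w = 0.1422

0.142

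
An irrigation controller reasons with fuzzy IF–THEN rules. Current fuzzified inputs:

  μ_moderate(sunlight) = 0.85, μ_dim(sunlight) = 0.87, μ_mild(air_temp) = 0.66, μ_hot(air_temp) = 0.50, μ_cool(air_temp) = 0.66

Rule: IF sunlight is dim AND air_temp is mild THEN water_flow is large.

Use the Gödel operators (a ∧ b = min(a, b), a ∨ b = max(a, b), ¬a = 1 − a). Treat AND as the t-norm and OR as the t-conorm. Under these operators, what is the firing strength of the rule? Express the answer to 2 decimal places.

0.66

firing strength: dim=0.87, mild=0.66; AND[min(a, b)] → w = 0.66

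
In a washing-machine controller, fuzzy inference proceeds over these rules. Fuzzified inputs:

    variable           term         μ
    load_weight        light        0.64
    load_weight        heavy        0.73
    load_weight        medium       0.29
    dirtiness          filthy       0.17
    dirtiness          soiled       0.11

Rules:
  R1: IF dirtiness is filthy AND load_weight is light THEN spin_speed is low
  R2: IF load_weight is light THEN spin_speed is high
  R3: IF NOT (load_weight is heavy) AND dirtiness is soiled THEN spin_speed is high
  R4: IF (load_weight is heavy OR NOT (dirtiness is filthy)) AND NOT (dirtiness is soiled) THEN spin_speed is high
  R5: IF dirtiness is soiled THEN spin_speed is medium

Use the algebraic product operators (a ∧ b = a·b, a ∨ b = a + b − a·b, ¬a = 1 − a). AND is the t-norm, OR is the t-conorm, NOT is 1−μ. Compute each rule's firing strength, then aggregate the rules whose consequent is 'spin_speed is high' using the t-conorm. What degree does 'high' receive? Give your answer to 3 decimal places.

0.947

R1: filthy=0.17, light=0.64; AND[a·b] → w = 0.1088
R2: light=0.64 → w = 0.6400
R3: ¬heavy=1−0.73=0.27, soiled=0.11; AND[a·b] → w = 0.0297
R4: (heavy=0.73 OR ¬filthy=1−0.17=0.83) = 0.9541; AND[a·b] with ¬soiled=1−0.11=0.89 → w = 0.8491
R5: soiled=0.11 → w = 0.1100
Rules with consequent 'high': {R2, R3, R4} → strengths 0.6400, 0.0297, 0.8491
Aggregate via t-conorm [a + b − a·b]: 0.9473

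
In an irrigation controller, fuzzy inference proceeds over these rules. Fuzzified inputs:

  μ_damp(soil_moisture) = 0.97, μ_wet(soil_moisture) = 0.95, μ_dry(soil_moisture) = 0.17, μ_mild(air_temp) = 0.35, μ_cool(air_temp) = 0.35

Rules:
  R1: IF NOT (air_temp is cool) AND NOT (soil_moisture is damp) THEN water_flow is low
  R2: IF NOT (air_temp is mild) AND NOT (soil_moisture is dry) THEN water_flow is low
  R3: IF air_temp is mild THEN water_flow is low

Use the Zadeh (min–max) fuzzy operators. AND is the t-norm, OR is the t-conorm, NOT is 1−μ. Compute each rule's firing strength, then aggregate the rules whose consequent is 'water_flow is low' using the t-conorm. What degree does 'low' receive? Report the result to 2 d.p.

0.65

R1: ¬cool=1−0.35=0.65, ¬damp=1−0.97=0.03; AND[min(a, b)] → w = 0.03
R2: ¬mild=1−0.35=0.65, ¬dry=1−0.17=0.83; AND[min(a, b)] → w = 0.65
R3: mild=0.35 → w = 0.35
Rules with consequent 'low': {R1, R2, R3} → strengths 0.03, 0.65, 0.35
Aggregate via t-conorm [max(a, b)]: 0.65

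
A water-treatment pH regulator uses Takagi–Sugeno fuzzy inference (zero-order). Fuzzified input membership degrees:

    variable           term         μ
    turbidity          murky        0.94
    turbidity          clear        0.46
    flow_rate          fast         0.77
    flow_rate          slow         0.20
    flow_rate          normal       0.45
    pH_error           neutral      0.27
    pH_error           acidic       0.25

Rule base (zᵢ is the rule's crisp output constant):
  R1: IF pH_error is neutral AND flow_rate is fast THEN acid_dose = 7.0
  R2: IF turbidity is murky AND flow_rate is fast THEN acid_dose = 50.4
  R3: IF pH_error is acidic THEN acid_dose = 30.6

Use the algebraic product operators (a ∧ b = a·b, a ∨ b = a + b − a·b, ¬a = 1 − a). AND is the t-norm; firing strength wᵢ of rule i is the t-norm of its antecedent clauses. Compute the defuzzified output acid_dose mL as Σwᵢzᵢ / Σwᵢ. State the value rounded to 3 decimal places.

38.576

R1 (z=7.0): neutral=0.27, fast=0.77; AND[a·b] → w = 0.2079
R2 (z=50.4): murky=0.94, fast=0.77; AND[a·b] → w = 0.7238
R3 (z=30.6): acidic=0.25 → w = 0.2500
Weighted average = (0.2079·7.0 + 0.7238·50.4 + 0.2500·30.6) / (0.2079 + 0.7238 + 0.2500)
  = 45.5848 / 1.1817 = 38.576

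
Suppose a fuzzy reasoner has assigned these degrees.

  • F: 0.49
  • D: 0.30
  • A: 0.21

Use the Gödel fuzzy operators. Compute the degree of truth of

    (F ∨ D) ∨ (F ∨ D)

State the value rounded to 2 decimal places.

F ∨ D = max(a, b) on (0.49, 0.30) = 0.49
F ∨ D = max(a, b) on (0.49, 0.30) = 0.49
(F ∨ D) ∨ (F ∨ D) = max(a, b) on (0.49, 0.49) = 0.49

0.49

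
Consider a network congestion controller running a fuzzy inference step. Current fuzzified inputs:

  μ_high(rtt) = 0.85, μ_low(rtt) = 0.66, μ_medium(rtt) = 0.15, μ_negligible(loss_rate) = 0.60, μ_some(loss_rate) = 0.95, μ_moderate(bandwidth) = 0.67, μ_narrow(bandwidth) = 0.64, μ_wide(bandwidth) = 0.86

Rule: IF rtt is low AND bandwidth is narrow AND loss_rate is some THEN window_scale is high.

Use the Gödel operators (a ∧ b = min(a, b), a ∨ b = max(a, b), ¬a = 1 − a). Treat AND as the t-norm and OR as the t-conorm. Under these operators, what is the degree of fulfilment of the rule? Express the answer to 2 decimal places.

firing strength: low=0.66, narrow=0.64, some=0.95; AND[min(a, b)] → w = 0.64

0.64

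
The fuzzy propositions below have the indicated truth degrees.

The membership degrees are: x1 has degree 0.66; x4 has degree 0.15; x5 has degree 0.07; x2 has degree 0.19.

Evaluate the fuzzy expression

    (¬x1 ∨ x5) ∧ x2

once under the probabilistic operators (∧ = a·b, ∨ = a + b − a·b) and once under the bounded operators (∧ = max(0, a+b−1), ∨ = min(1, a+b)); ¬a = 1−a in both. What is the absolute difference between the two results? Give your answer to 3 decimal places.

0.073

Under probabilistic:
  ¬x1 = 1 − 0.6600 = 0.3400
  ¬x1 ∨ x5 = a + b − a·b on (0.3400, 0.0700) = 0.3862
  (¬x1 ∨ x5) ∧ x2 = a·b on (0.3862, 0.1900) = 0.0734
  → value = 0.0734
Under bounded:
  ¬x1 = 1 − 0.66 = 0.34
  ¬x1 ∨ x5 = min(1, a+b) on (0.34, 0.07) = 0.41
  (¬x1 ∨ x5) ∧ x2 = max(0, a+b−1) on (0.41, 0.19) = 0.00
  → value = 0.0000
|0.0734 − 0.0000| = 0.073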